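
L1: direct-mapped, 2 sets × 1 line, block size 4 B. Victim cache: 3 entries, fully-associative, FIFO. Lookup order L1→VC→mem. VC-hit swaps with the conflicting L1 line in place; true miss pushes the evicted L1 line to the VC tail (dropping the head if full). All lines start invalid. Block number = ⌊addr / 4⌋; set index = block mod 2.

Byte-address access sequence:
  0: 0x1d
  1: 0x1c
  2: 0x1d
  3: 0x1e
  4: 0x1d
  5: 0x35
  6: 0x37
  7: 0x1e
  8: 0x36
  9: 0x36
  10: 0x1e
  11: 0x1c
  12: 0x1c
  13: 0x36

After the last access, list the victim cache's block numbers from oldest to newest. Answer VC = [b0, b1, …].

0: 0x1d (blk 7, set 1) → MISS  vc=[]
1: 0x1c (blk 7, set 1) → L1-HIT  vc=[]
2: 0x1d (blk 7, set 1) → L1-HIT  vc=[]
3: 0x1e (blk 7, set 1) → L1-HIT  vc=[]
4: 0x1d (blk 7, set 1) → L1-HIT  vc=[]
5: 0x35 (blk 13, set 1) → MISS  vc=[7]
6: 0x37 (blk 13, set 1) → L1-HIT  vc=[7]
7: 0x1e (blk 7, set 1) → VC-HIT  vc=[13]
8: 0x36 (blk 13, set 1) → VC-HIT  vc=[7]
9: 0x36 (blk 13, set 1) → L1-HIT  vc=[7]
10: 0x1e (blk 7, set 1) → VC-HIT  vc=[13]
11: 0x1c (blk 7, set 1) → L1-HIT  vc=[13]
12: 0x1c (blk 7, set 1) → L1-HIT  vc=[13]
13: 0x36 (blk 13, set 1) → VC-HIT  vc=[7]

VC = [7]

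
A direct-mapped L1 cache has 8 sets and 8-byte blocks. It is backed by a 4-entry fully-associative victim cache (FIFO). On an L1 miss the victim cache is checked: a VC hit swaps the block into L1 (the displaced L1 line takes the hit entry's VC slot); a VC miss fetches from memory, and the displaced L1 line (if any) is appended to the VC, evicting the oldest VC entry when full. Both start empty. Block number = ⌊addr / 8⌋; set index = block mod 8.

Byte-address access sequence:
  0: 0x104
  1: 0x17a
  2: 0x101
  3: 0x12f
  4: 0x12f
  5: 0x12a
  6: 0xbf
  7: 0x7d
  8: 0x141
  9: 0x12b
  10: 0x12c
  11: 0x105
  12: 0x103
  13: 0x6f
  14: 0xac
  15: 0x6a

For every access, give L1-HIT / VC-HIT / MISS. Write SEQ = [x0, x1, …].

SEQ = [MISS, MISS, L1-HIT, MISS, L1-HIT, L1-HIT, MISS, MISS, MISS, L1-HIT, L1-HIT, VC-HIT, L1-HIT, MISS, MISS, VC-HIT]

  [0] addr=0x104 blk=32 s=0: MISS | VC []
  [1] addr=0x17a blk=47 s=7: MISS | VC []
  [2] addr=0x101 blk=32 s=0: L1-HIT | VC []
  [3] addr=0x12f blk=37 s=5: MISS | VC []
  [4] addr=0x12f blk=37 s=5: L1-HIT | VC []
  [5] addr=0x12a blk=37 s=5: L1-HIT | VC []
  [6] addr=0xbf blk=23 s=7: MISS | VC [47]
  [7] addr=0x7d blk=15 s=7: MISS | VC [47, 23]
  [8] addr=0x141 blk=40 s=0: MISS | VC [47, 23, 32]
  [9] addr=0x12b blk=37 s=5: L1-HIT | VC [47, 23, 32]
  [10] addr=0x12c blk=37 s=5: L1-HIT | VC [47, 23, 32]
  [11] addr=0x105 blk=32 s=0: VC-HIT | VC [47, 23, 40]
  [12] addr=0x103 blk=32 s=0: L1-HIT | VC [47, 23, 40]
  [13] addr=0x6f blk=13 s=5: MISS | VC [47, 23, 40, 37]
  [14] addr=0xac blk=21 s=5: MISS | VC [23, 40, 37, 13]
  [15] addr=0x6a blk=13 s=5: VC-HIT | VC [23, 40, 37, 21]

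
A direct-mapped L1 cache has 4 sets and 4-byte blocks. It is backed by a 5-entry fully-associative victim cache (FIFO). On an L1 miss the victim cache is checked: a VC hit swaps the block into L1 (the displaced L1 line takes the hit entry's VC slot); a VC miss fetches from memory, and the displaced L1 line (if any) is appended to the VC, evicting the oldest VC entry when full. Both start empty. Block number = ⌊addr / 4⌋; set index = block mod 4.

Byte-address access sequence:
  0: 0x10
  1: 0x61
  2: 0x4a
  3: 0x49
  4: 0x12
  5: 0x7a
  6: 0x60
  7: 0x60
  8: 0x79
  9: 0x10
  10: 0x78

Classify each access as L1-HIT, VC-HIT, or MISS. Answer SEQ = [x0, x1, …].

  [0] addr=0x10 blk=4 s=0: MISS | VC []
  [1] addr=0x61 blk=24 s=0: MISS | VC [4]
  [2] addr=0x4a blk=18 s=2: MISS | VC [4]
  [3] addr=0x49 blk=18 s=2: L1-HIT | VC [4]
  [4] addr=0x12 blk=4 s=0: VC-HIT | VC [24]
  [5] addr=0x7a blk=30 s=2: MISS | VC [24, 18]
  [6] addr=0x60 blk=24 s=0: VC-HIT | VC [4, 18]
  [7] addr=0x60 blk=24 s=0: L1-HIT | VC [4, 18]
  [8] addr=0x79 blk=30 s=2: L1-HIT | VC [4, 18]
  [9] addr=0x10 blk=4 s=0: VC-HIT | VC [24, 18]
  [10] addr=0x78 blk=30 s=2: L1-HIT | VC [24, 18]

SEQ = [MISS, MISS, MISS, L1-HIT, VC-HIT, MISS, VC-HIT, L1-HIT, L1-HIT, VC-HIT, L1-HIT]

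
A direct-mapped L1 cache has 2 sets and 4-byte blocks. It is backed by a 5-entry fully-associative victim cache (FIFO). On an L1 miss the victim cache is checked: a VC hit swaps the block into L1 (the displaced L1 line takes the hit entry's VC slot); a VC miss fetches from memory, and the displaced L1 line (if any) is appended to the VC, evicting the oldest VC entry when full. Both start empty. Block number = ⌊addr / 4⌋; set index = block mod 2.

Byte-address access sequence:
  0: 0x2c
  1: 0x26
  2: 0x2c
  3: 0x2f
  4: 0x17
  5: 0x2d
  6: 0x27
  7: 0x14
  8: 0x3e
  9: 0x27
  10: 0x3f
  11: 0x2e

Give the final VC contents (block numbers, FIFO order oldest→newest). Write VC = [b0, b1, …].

VC = [15, 9, 5]

#0 0x2c→b11/s1 MISS; vc=[]
#1 0x26→b9/s1 MISS; vc=[11]
#2 0x2c→b11/s1 VC-HIT; vc=[9]
#3 0x2f→b11/s1 L1-HIT; vc=[9]
#4 0x17→b5/s1 MISS; vc=[9,11]
#5 0x2d→b11/s1 VC-HIT; vc=[9,5]
#6 0x27→b9/s1 VC-HIT; vc=[11,5]
#7 0x14→b5/s1 VC-HIT; vc=[11,9]
#8 0x3e→b15/s1 MISS; vc=[11,9,5]
#9 0x27→b9/s1 VC-HIT; vc=[11,15,5]
#10 0x3f→b15/s1 VC-HIT; vc=[11,9,5]
#11 0x2e→b11/s1 VC-HIT; vc=[15,9,5]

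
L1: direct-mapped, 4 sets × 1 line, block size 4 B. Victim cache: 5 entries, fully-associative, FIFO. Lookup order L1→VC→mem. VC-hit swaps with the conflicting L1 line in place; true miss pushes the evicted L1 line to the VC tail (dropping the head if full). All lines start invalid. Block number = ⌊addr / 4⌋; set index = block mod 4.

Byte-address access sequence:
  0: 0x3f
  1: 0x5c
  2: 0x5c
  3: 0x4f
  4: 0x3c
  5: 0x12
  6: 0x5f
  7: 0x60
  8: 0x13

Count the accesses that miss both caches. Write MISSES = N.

  [0] addr=0x3f blk=15 s=3: MISS | VC []
  [1] addr=0x5c blk=23 s=3: MISS | VC [15]
  [2] addr=0x5c blk=23 s=3: L1-HIT | VC [15]
  [3] addr=0x4f blk=19 s=3: MISS | VC [15, 23]
  [4] addr=0x3c blk=15 s=3: VC-HIT | VC [19, 23]
  [5] addr=0x12 blk=4 s=0: MISS | VC [19, 23]
  [6] addr=0x5f blk=23 s=3: VC-HIT | VC [19, 15]
  [7] addr=0x60 blk=24 s=0: MISS | VC [19, 15, 4]
  [8] addr=0x13 blk=4 s=0: VC-HIT | VC [19, 15, 24]

MISSES = 5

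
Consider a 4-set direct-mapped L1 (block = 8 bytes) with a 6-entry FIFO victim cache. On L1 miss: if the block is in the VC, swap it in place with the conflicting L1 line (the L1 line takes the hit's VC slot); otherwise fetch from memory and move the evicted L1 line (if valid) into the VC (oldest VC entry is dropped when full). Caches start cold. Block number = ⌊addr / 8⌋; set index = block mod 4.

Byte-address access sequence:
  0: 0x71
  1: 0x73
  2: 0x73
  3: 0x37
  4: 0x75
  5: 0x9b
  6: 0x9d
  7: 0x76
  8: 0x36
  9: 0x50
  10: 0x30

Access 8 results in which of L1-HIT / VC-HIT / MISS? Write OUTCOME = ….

OUTCOME = VC-HIT

  [0] addr=0x71 blk=14 s=2: MISS | VC []
  [1] addr=0x73 blk=14 s=2: L1-HIT | VC []
  [2] addr=0x73 blk=14 s=2: L1-HIT | VC []
  [3] addr=0x37 blk=6 s=2: MISS | VC [14]
  [4] addr=0x75 blk=14 s=2: VC-HIT | VC [6]
  [5] addr=0x9b blk=19 s=3: MISS | VC [6]
  [6] addr=0x9d blk=19 s=3: L1-HIT | VC [6]
  [7] addr=0x76 blk=14 s=2: L1-HIT | VC [6]
  [8] addr=0x36 blk=6 s=2: VC-HIT | VC [14]
  [9] addr=0x50 blk=10 s=2: MISS | VC [14, 6]
  [10] addr=0x30 blk=6 s=2: VC-HIT | VC [14, 10]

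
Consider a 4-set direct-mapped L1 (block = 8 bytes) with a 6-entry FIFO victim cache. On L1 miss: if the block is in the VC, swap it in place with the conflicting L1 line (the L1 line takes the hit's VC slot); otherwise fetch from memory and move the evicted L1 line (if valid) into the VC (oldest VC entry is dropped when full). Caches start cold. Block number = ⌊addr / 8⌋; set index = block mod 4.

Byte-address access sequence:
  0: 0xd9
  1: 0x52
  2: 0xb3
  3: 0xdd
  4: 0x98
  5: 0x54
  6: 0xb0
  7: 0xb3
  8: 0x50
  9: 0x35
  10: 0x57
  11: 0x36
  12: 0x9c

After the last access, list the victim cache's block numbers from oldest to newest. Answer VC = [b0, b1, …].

VC = [22, 27, 10]

#0 0xd9→b27/s3 MISS; vc=[]
#1 0x52→b10/s2 MISS; vc=[]
#2 0xb3→b22/s2 MISS; vc=[10]
#3 0xdd→b27/s3 L1-HIT; vc=[10]
#4 0x98→b19/s3 MISS; vc=[10,27]
#5 0x54→b10/s2 VC-HIT; vc=[22,27]
#6 0xb0→b22/s2 VC-HIT; vc=[10,27]
#7 0xb3→b22/s2 L1-HIT; vc=[10,27]
#8 0x50→b10/s2 VC-HIT; vc=[22,27]
#9 0x35→b6/s2 MISS; vc=[22,27,10]
#10 0x57→b10/s2 VC-HIT; vc=[22,27,6]
#11 0x36→b6/s2 VC-HIT; vc=[22,27,10]
#12 0x9c→b19/s3 L1-HIT; vc=[22,27,10]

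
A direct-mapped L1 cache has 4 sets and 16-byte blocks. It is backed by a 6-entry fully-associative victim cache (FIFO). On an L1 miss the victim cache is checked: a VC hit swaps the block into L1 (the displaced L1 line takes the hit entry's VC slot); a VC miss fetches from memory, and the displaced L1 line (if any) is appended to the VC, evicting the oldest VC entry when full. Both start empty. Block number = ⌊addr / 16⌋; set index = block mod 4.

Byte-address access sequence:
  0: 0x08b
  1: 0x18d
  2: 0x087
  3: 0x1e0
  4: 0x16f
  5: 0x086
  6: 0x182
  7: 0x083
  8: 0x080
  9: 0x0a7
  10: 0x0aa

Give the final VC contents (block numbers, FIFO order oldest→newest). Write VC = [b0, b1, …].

  [0] addr=0x8b blk=8 s=0: MISS | VC []
  [1] addr=0x18d blk=24 s=0: MISS | VC [8]
  [2] addr=0x87 blk=8 s=0: VC-HIT | VC [24]
  [3] addr=0x1e0 blk=30 s=2: MISS | VC [24]
  [4] addr=0x16f blk=22 s=2: MISS | VC [24, 30]
  [5] addr=0x86 blk=8 s=0: L1-HIT | VC [24, 30]
  [6] addr=0x182 blk=24 s=0: VC-HIT | VC [8, 30]
  [7] addr=0x83 blk=8 s=0: VC-HIT | VC [24, 30]
  [8] addr=0x80 blk=8 s=0: L1-HIT | VC [24, 30]
  [9] addr=0xa7 blk=10 s=2: MISS | VC [24, 30, 22]
  [10] addr=0xaa blk=10 s=2: L1-HIT | VC [24, 30, 22]

VC = [24, 30, 22]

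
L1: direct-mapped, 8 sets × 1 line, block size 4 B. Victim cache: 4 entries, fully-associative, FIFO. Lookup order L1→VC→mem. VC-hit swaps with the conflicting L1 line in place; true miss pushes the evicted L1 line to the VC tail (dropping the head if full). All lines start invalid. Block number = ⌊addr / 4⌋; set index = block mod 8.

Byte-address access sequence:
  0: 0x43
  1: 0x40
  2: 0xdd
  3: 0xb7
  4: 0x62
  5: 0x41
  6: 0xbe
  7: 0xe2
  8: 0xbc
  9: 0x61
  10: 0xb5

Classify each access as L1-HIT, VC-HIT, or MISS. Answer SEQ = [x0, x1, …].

SEQ = [MISS, L1-HIT, MISS, MISS, MISS, VC-HIT, MISS, MISS, L1-HIT, VC-HIT, L1-HIT]

0: 0x43 (blk 16, set 0) → MISS  vc=[]
1: 0x40 (blk 16, set 0) → L1-HIT  vc=[]
2: 0xdd (blk 55, set 7) → MISS  vc=[]
3: 0xb7 (blk 45, set 5) → MISS  vc=[]
4: 0x62 (blk 24, set 0) → MISS  vc=[16]
5: 0x41 (blk 16, set 0) → VC-HIT  vc=[24]
6: 0xbe (blk 47, set 7) → MISS  vc=[24, 55]
7: 0xe2 (blk 56, set 0) → MISS  vc=[24, 55, 16]
8: 0xbc (blk 47, set 7) → L1-HIT  vc=[24, 55, 16]
9: 0x61 (blk 24, set 0) → VC-HIT  vc=[56, 55, 16]
10: 0xb5 (blk 45, set 5) → L1-HIT  vc=[56, 55, 16]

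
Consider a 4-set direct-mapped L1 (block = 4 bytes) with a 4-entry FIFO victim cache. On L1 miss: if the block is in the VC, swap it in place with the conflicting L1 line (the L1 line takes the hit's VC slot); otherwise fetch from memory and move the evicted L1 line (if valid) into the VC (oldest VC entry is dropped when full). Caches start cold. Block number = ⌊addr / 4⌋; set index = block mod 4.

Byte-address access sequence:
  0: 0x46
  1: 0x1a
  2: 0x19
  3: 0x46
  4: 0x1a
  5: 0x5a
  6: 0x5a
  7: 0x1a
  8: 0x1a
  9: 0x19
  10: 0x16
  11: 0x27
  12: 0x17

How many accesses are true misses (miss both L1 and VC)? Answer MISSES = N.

MISSES = 5

#0 0x46→b17/s1 MISS; vc=[]
#1 0x1a→b6/s2 MISS; vc=[]
#2 0x19→b6/s2 L1-HIT; vc=[]
#3 0x46→b17/s1 L1-HIT; vc=[]
#4 0x1a→b6/s2 L1-HIT; vc=[]
#5 0x5a→b22/s2 MISS; vc=[6]
#6 0x5a→b22/s2 L1-HIT; vc=[6]
#7 0x1a→b6/s2 VC-HIT; vc=[22]
#8 0x1a→b6/s2 L1-HIT; vc=[22]
#9 0x19→b6/s2 L1-HIT; vc=[22]
#10 0x16→b5/s1 MISS; vc=[22,17]
#11 0x27→b9/s1 MISS; vc=[22,17,5]
#12 0x17→b5/s1 VC-HIT; vc=[22,17,9]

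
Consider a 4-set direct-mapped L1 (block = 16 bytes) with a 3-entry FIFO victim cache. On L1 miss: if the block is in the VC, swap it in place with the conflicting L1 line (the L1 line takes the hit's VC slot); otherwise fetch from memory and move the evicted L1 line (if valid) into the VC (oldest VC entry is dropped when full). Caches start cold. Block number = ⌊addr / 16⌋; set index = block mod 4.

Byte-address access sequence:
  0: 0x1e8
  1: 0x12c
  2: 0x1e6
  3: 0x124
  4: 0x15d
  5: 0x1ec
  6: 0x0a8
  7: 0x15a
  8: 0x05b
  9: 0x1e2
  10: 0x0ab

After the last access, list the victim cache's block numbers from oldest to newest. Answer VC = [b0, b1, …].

0: 0x1e8 (blk 30, set 2) → MISS  vc=[]
1: 0x12c (blk 18, set 2) → MISS  vc=[30]
2: 0x1e6 (blk 30, set 2) → VC-HIT  vc=[18]
3: 0x124 (blk 18, set 2) → VC-HIT  vc=[30]
4: 0x15d (blk 21, set 1) → MISS  vc=[30]
5: 0x1ec (blk 30, set 2) → VC-HIT  vc=[18]
6: 0xa8 (blk 10, set 2) → MISS  vc=[18, 30]
7: 0x15a (blk 21, set 1) → L1-HIT  vc=[18, 30]
8: 0x5b (blk 5, set 1) → MISS  vc=[18, 30, 21]
9: 0x1e2 (blk 30, set 2) → VC-HIT  vc=[18, 10, 21]
10: 0xab (blk 10, set 2) → VC-HIT  vc=[18, 30, 21]

VC = [18, 30, 21]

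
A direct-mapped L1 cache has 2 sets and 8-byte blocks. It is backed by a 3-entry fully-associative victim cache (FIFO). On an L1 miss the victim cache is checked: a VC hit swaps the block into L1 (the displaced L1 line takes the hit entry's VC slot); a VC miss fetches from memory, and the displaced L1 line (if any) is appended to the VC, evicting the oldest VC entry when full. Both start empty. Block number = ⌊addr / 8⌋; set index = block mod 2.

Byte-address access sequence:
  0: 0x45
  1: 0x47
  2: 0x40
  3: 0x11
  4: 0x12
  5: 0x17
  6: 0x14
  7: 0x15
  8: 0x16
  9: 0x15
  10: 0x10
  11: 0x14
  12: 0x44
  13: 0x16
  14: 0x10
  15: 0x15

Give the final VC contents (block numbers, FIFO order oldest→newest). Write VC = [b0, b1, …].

VC = [8]

#0 0x45→b8/s0 MISS; vc=[]
#1 0x47→b8/s0 L1-HIT; vc=[]
#2 0x40→b8/s0 L1-HIT; vc=[]
#3 0x11→b2/s0 MISS; vc=[8]
#4 0x12→b2/s0 L1-HIT; vc=[8]
#5 0x17→b2/s0 L1-HIT; vc=[8]
#6 0x14→b2/s0 L1-HIT; vc=[8]
#7 0x15→b2/s0 L1-HIT; vc=[8]
#8 0x16→b2/s0 L1-HIT; vc=[8]
#9 0x15→b2/s0 L1-HIT; vc=[8]
#10 0x10→b2/s0 L1-HIT; vc=[8]
#11 0x14→b2/s0 L1-HIT; vc=[8]
#12 0x44→b8/s0 VC-HIT; vc=[2]
#13 0x16→b2/s0 VC-HIT; vc=[8]
#14 0x10→b2/s0 L1-HIT; vc=[8]
#15 0x15→b2/s0 L1-HIT; vc=[8]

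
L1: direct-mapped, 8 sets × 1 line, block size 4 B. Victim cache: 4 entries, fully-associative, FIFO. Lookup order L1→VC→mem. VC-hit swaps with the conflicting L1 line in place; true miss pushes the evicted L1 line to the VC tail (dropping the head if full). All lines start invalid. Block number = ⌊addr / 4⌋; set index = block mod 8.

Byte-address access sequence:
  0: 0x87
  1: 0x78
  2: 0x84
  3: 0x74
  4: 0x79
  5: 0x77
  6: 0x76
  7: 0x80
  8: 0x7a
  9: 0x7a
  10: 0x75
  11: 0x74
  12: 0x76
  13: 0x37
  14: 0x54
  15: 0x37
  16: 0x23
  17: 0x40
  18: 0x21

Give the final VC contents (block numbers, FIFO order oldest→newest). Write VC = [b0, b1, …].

0: 0x87 (blk 33, set 1) → MISS  vc=[]
1: 0x78 (blk 30, set 6) → MISS  vc=[]
2: 0x84 (blk 33, set 1) → L1-HIT  vc=[]
3: 0x74 (blk 29, set 5) → MISS  vc=[]
4: 0x79 (blk 30, set 6) → L1-HIT  vc=[]
5: 0x77 (blk 29, set 5) → L1-HIT  vc=[]
6: 0x76 (blk 29, set 5) → L1-HIT  vc=[]
7: 0x80 (blk 32, set 0) → MISS  vc=[]
8: 0x7a (blk 30, set 6) → L1-HIT  vc=[]
9: 0x7a (blk 30, set 6) → L1-HIT  vc=[]
10: 0x75 (blk 29, set 5) → L1-HIT  vc=[]
11: 0x74 (blk 29, set 5) → L1-HIT  vc=[]
12: 0x76 (blk 29, set 5) → L1-HIT  vc=[]
13: 0x37 (blk 13, set 5) → MISS  vc=[29]
14: 0x54 (blk 21, set 5) → MISS  vc=[29, 13]
15: 0x37 (blk 13, set 5) → VC-HIT  vc=[29, 21]
16: 0x23 (blk 8, set 0) → MISS  vc=[29, 21, 32]
17: 0x40 (blk 16, set 0) → MISS  vc=[29, 21, 32, 8]
18: 0x21 (blk 8, set 0) → VC-HIT  vc=[29, 21, 32, 16]

VC = [29, 21, 32, 16]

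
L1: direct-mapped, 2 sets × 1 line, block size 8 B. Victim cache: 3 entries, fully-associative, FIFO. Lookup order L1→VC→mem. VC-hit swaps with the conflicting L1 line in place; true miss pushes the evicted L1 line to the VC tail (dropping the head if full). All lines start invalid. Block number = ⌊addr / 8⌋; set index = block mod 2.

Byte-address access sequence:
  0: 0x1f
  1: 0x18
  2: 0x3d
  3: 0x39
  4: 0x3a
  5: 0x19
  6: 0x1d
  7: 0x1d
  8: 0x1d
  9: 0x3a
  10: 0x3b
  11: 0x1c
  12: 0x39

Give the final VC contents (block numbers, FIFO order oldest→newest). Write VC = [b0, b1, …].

VC = [3]

0: 0x1f (blk 3, set 1) → MISS  vc=[]
1: 0x18 (blk 3, set 1) → L1-HIT  vc=[]
2: 0x3d (blk 7, set 1) → MISS  vc=[3]
3: 0x39 (blk 7, set 1) → L1-HIT  vc=[3]
4: 0x3a (blk 7, set 1) → L1-HIT  vc=[3]
5: 0x19 (blk 3, set 1) → VC-HIT  vc=[7]
6: 0x1d (blk 3, set 1) → L1-HIT  vc=[7]
7: 0x1d (blk 3, set 1) → L1-HIT  vc=[7]
8: 0x1d (blk 3, set 1) → L1-HIT  vc=[7]
9: 0x3a (blk 7, set 1) → VC-HIT  vc=[3]
10: 0x3b (blk 7, set 1) → L1-HIT  vc=[3]
11: 0x1c (blk 3, set 1) → VC-HIT  vc=[7]
12: 0x39 (blk 7, set 1) → VC-HIT  vc=[3]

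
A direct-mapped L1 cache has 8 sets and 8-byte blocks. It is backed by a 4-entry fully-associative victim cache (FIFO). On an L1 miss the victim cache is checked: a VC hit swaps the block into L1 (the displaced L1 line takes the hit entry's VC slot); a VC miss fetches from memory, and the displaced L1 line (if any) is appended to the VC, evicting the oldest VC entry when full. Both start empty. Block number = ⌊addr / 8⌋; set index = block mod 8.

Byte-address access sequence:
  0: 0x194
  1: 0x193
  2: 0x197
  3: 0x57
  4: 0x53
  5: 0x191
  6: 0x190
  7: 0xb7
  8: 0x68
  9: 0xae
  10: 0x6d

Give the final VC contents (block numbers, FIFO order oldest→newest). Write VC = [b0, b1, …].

#0 0x194→b50/s2 MISS; vc=[]
#1 0x193→b50/s2 L1-HIT; vc=[]
#2 0x197→b50/s2 L1-HIT; vc=[]
#3 0x57→b10/s2 MISS; vc=[50]
#4 0x53→b10/s2 L1-HIT; vc=[50]
#5 0x191→b50/s2 VC-HIT; vc=[10]
#6 0x190→b50/s2 L1-HIT; vc=[10]
#7 0xb7→b22/s6 MISS; vc=[10]
#8 0x68→b13/s5 MISS; vc=[10]
#9 0xae→b21/s5 MISS; vc=[10,13]
#10 0x6d→b13/s5 VC-HIT; vc=[10,21]

VC = [10, 21]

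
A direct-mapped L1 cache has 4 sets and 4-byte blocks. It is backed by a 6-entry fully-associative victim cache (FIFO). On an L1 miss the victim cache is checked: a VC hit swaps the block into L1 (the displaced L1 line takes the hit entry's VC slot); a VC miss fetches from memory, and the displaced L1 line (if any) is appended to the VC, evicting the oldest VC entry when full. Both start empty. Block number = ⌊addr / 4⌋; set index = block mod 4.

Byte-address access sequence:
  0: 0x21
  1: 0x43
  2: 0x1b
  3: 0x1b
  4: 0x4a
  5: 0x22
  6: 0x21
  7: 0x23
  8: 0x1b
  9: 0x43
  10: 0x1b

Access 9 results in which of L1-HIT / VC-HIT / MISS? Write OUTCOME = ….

#0 0x21→b8/s0 MISS; vc=[]
#1 0x43→b16/s0 MISS; vc=[8]
#2 0x1b→b6/s2 MISS; vc=[8]
#3 0x1b→b6/s2 L1-HIT; vc=[8]
#4 0x4a→b18/s2 MISS; vc=[8,6]
#5 0x22→b8/s0 VC-HIT; vc=[16,6]
#6 0x21→b8/s0 L1-HIT; vc=[16,6]
#7 0x23→b8/s0 L1-HIT; vc=[16,6]
#8 0x1b→b6/s2 VC-HIT; vc=[16,18]
#9 0x43→b16/s0 VC-HIT; vc=[8,18]
#10 0x1b→b6/s2 L1-HIT; vc=[8,18]

OUTCOME = VC-HIT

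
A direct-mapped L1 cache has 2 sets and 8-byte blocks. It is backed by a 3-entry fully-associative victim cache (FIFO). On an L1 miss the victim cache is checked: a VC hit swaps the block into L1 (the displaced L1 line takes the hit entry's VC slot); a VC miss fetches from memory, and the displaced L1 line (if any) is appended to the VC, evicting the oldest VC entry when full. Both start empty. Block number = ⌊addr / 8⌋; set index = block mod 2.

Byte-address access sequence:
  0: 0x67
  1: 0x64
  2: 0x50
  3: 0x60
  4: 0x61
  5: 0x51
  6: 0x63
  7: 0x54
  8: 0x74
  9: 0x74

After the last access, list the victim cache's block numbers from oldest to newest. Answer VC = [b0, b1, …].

  [0] addr=0x67 blk=12 s=0: MISS | VC []
  [1] addr=0x64 blk=12 s=0: L1-HIT | VC []
  [2] addr=0x50 blk=10 s=0: MISS | VC [12]
  [3] addr=0x60 blk=12 s=0: VC-HIT | VC [10]
  [4] addr=0x61 blk=12 s=0: L1-HIT | VC [10]
  [5] addr=0x51 blk=10 s=0: VC-HIT | VC [12]
  [6] addr=0x63 blk=12 s=0: VC-HIT | VC [10]
  [7] addr=0x54 blk=10 s=0: VC-HIT | VC [12]
  [8] addr=0x74 blk=14 s=0: MISS | VC [12, 10]
  [9] addr=0x74 blk=14 s=0: L1-HIT | VC [12, 10]

VC = [12, 10]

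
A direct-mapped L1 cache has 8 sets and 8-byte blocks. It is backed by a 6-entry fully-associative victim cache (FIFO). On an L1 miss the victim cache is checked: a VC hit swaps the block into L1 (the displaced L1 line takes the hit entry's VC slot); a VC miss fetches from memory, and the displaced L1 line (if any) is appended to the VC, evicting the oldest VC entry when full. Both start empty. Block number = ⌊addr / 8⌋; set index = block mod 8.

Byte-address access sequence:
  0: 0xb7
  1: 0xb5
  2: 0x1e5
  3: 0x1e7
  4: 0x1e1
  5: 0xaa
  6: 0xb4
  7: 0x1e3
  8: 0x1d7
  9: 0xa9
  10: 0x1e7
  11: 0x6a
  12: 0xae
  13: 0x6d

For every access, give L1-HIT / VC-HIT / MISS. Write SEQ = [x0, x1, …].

  [0] addr=0xb7 blk=22 s=6: MISS | VC []
  [1] addr=0xb5 blk=22 s=6: L1-HIT | VC []
  [2] addr=0x1e5 blk=60 s=4: MISS | VC []
  [3] addr=0x1e7 blk=60 s=4: L1-HIT | VC []
  [4] addr=0x1e1 blk=60 s=4: L1-HIT | VC []
  [5] addr=0xaa blk=21 s=5: MISS | VC []
  [6] addr=0xb4 blk=22 s=6: L1-HIT | VC []
  [7] addr=0x1e3 blk=60 s=4: L1-HIT | VC []
  [8] addr=0x1d7 blk=58 s=2: MISS | VC []
  [9] addr=0xa9 blk=21 s=5: L1-HIT | VC []
  [10] addr=0x1e7 blk=60 s=4: L1-HIT | VC []
  [11] addr=0x6a blk=13 s=5: MISS | VC [21]
  [12] addr=0xae blk=21 s=5: VC-HIT | VC [13]
  [13] addr=0x6d blk=13 s=5: VC-HIT | VC [21]

SEQ = [MISS, L1-HIT, MISS, L1-HIT, L1-HIT, MISS, L1-HIT, L1-HIT, MISS, L1-HIT, L1-HIT, MISS, VC-HIT, VC-HIT]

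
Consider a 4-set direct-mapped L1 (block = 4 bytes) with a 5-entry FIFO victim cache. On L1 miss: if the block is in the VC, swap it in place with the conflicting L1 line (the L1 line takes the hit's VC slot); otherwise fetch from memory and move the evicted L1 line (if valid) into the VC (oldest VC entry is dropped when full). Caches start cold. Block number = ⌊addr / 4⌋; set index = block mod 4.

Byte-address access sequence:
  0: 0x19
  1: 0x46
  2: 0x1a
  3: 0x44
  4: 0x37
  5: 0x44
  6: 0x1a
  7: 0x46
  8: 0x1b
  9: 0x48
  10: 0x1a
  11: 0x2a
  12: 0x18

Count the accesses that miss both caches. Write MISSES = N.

MISSES = 5

0: 0x19 (blk 6, set 2) → MISS  vc=[]
1: 0x46 (blk 17, set 1) → MISS  vc=[]
2: 0x1a (blk 6, set 2) → L1-HIT  vc=[]
3: 0x44 (blk 17, set 1) → L1-HIT  vc=[]
4: 0x37 (blk 13, set 1) → MISS  vc=[17]
5: 0x44 (blk 17, set 1) → VC-HIT  vc=[13]
6: 0x1a (blk 6, set 2) → L1-HIT  vc=[13]
7: 0x46 (blk 17, set 1) → L1-HIT  vc=[13]
8: 0x1b (blk 6, set 2) → L1-HIT  vc=[13]
9: 0x48 (blk 18, set 2) → MISS  vc=[13, 6]
10: 0x1a (blk 6, set 2) → VC-HIT  vc=[13, 18]
11: 0x2a (blk 10, set 2) → MISS  vc=[13, 18, 6]
12: 0x18 (blk 6, set 2) → VC-HIT  vc=[13, 18, 10]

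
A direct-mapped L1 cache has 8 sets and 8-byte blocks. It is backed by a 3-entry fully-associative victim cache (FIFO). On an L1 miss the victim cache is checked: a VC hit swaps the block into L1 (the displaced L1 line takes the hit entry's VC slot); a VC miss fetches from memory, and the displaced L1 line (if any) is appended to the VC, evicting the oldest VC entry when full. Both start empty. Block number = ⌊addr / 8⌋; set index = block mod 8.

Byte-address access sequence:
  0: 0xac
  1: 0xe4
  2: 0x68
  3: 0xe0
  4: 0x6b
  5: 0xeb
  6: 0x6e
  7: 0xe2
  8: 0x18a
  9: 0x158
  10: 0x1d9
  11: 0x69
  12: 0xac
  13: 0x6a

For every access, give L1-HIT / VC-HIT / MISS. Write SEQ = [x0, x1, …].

SEQ = [MISS, MISS, MISS, L1-HIT, L1-HIT, MISS, VC-HIT, L1-HIT, MISS, MISS, MISS, L1-HIT, VC-HIT, VC-HIT]

0: 0xac (blk 21, set 5) → MISS  vc=[]
1: 0xe4 (blk 28, set 4) → MISS  vc=[]
2: 0x68 (blk 13, set 5) → MISS  vc=[21]
3: 0xe0 (blk 28, set 4) → L1-HIT  vc=[21]
4: 0x6b (blk 13, set 5) → L1-HIT  vc=[21]
5: 0xeb (blk 29, set 5) → MISS  vc=[21, 13]
6: 0x6e (blk 13, set 5) → VC-HIT  vc=[21, 29]
7: 0xe2 (blk 28, set 4) → L1-HIT  vc=[21, 29]
8: 0x18a (blk 49, set 1) → MISS  vc=[21, 29]
9: 0x158 (blk 43, set 3) → MISS  vc=[21, 29]
10: 0x1d9 (blk 59, set 3) → MISS  vc=[21, 29, 43]
11: 0x69 (blk 13, set 5) → L1-HIT  vc=[21, 29, 43]
12: 0xac (blk 21, set 5) → VC-HIT  vc=[13, 29, 43]
13: 0x6a (blk 13, set 5) → VC-HIT  vc=[21, 29, 43]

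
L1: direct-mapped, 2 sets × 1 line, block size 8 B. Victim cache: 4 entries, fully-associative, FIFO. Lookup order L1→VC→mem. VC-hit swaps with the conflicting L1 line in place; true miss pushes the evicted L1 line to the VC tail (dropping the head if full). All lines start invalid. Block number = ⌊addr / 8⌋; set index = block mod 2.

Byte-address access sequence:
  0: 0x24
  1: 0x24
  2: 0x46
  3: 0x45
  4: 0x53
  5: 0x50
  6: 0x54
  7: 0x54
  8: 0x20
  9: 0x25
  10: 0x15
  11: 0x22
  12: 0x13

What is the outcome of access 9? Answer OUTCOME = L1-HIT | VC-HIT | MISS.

#0 0x24→b4/s0 MISS; vc=[]
#1 0x24→b4/s0 L1-HIT; vc=[]
#2 0x46→b8/s0 MISS; vc=[4]
#3 0x45→b8/s0 L1-HIT; vc=[4]
#4 0x53→b10/s0 MISS; vc=[4,8]
#5 0x50→b10/s0 L1-HIT; vc=[4,8]
#6 0x54→b10/s0 L1-HIT; vc=[4,8]
#7 0x54→b10/s0 L1-HIT; vc=[4,8]
#8 0x20→b4/s0 VC-HIT; vc=[10,8]
#9 0x25→b4/s0 L1-HIT; vc=[10,8]
#10 0x15→b2/s0 MISS; vc=[10,8,4]
#11 0x22→b4/s0 VC-HIT; vc=[10,8,2]
#12 0x13→b2/s0 VC-HIT; vc=[10,8,4]

OUTCOME = L1-HIT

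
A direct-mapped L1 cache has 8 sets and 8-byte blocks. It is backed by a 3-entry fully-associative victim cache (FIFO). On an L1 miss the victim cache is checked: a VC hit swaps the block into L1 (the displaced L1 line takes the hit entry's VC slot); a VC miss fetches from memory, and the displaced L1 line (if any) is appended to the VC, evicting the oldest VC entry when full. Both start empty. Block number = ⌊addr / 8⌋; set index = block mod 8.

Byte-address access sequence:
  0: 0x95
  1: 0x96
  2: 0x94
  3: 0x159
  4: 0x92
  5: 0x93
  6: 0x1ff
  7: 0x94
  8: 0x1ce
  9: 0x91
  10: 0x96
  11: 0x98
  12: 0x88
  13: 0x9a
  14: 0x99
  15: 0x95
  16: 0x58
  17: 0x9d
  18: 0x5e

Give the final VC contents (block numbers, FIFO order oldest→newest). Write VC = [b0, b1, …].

VC = [43, 57, 19]

#0 0x95→b18/s2 MISS; vc=[]
#1 0x96→b18/s2 L1-HIT; vc=[]
#2 0x94→b18/s2 L1-HIT; vc=[]
#3 0x159→b43/s3 MISS; vc=[]
#4 0x92→b18/s2 L1-HIT; vc=[]
#5 0x93→b18/s2 L1-HIT; vc=[]
#6 0x1ff→b63/s7 MISS; vc=[]
#7 0x94→b18/s2 L1-HIT; vc=[]
#8 0x1ce→b57/s1 MISS; vc=[]
#9 0x91→b18/s2 L1-HIT; vc=[]
#10 0x96→b18/s2 L1-HIT; vc=[]
#11 0x98→b19/s3 MISS; vc=[43]
#12 0x88→b17/s1 MISS; vc=[43,57]
#13 0x9a→b19/s3 L1-HIT; vc=[43,57]
#14 0x99→b19/s3 L1-HIT; vc=[43,57]
#15 0x95→b18/s2 L1-HIT; vc=[43,57]
#16 0x58→b11/s3 MISS; vc=[43,57,19]
#17 0x9d→b19/s3 VC-HIT; vc=[43,57,11]
#18 0x5e→b11/s3 VC-HIT; vc=[43,57,19]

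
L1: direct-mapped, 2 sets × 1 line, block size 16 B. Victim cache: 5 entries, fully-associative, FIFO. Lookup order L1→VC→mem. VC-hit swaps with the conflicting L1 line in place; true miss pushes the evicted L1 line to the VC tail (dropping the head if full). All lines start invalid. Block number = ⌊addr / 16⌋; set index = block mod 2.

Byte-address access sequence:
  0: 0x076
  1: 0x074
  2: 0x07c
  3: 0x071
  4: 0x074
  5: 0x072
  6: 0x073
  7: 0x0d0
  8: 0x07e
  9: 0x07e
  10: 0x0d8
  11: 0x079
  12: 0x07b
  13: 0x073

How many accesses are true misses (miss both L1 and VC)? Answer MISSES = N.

#0 0x76→b7/s1 MISS; vc=[]
#1 0x74→b7/s1 L1-HIT; vc=[]
#2 0x7c→b7/s1 L1-HIT; vc=[]
#3 0x71→b7/s1 L1-HIT; vc=[]
#4 0x74→b7/s1 L1-HIT; vc=[]
#5 0x72→b7/s1 L1-HIT; vc=[]
#6 0x73→b7/s1 L1-HIT; vc=[]
#7 0xd0→b13/s1 MISS; vc=[7]
#8 0x7e→b7/s1 VC-HIT; vc=[13]
#9 0x7e→b7/s1 L1-HIT; vc=[13]
#10 0xd8→b13/s1 VC-HIT; vc=[7]
#11 0x79→b7/s1 VC-HIT; vc=[13]
#12 0x7b→b7/s1 L1-HIT; vc=[13]
#13 0x73→b7/s1 L1-HIT; vc=[13]

MISSES = 2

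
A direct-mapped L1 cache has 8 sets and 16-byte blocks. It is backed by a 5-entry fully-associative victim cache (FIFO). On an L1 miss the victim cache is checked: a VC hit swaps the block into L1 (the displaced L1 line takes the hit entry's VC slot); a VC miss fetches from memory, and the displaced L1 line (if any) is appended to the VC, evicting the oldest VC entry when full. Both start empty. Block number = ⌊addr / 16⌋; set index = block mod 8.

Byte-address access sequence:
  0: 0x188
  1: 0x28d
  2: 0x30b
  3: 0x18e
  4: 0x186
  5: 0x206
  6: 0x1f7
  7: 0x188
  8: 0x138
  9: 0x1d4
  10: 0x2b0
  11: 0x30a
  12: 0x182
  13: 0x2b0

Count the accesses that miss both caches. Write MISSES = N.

MISSES = 8

#0 0x188→b24/s0 MISS; vc=[]
#1 0x28d→b40/s0 MISS; vc=[24]
#2 0x30b→b48/s0 MISS; vc=[24,40]
#3 0x18e→b24/s0 VC-HIT; vc=[48,40]
#4 0x186→b24/s0 L1-HIT; vc=[48,40]
#5 0x206→b32/s0 MISS; vc=[48,40,24]
#6 0x1f7→b31/s7 MISS; vc=[48,40,24]
#7 0x188→b24/s0 VC-HIT; vc=[48,40,32]
#8 0x138→b19/s3 MISS; vc=[48,40,32]
#9 0x1d4→b29/s5 MISS; vc=[48,40,32]
#10 0x2b0→b43/s3 MISS; vc=[48,40,32,19]
#11 0x30a→b48/s0 VC-HIT; vc=[24,40,32,19]
#12 0x182→b24/s0 VC-HIT; vc=[48,40,32,19]
#13 0x2b0→b43/s3 L1-HIT; vc=[48,40,32,19]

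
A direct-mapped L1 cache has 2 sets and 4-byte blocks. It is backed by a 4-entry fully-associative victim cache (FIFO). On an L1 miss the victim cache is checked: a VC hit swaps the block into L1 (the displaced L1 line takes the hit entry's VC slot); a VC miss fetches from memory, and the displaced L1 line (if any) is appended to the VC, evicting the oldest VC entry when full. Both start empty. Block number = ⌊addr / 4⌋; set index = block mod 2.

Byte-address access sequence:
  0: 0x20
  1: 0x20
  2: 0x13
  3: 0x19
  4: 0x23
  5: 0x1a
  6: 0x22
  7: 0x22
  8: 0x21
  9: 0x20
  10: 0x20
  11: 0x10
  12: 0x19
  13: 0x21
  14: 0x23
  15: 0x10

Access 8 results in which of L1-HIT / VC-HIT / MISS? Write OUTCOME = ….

#0 0x20→b8/s0 MISS; vc=[]
#1 0x20→b8/s0 L1-HIT; vc=[]
#2 0x13→b4/s0 MISS; vc=[8]
#3 0x19→b6/s0 MISS; vc=[8,4]
#4 0x23→b8/s0 VC-HIT; vc=[6,4]
#5 0x1a→b6/s0 VC-HIT; vc=[8,4]
#6 0x22→b8/s0 VC-HIT; vc=[6,4]
#7 0x22→b8/s0 L1-HIT; vc=[6,4]
#8 0x21→b8/s0 L1-HIT; vc=[6,4]
#9 0x20→b8/s0 L1-HIT; vc=[6,4]
#10 0x20→b8/s0 L1-HIT; vc=[6,4]
#11 0x10→b4/s0 VC-HIT; vc=[6,8]
#12 0x19→b6/s0 VC-HIT; vc=[4,8]
#13 0x21→b8/s0 VC-HIT; vc=[4,6]
#14 0x23→b8/s0 L1-HIT; vc=[4,6]
#15 0x10→b4/s0 VC-HIT; vc=[8,6]

OUTCOME = L1-HIT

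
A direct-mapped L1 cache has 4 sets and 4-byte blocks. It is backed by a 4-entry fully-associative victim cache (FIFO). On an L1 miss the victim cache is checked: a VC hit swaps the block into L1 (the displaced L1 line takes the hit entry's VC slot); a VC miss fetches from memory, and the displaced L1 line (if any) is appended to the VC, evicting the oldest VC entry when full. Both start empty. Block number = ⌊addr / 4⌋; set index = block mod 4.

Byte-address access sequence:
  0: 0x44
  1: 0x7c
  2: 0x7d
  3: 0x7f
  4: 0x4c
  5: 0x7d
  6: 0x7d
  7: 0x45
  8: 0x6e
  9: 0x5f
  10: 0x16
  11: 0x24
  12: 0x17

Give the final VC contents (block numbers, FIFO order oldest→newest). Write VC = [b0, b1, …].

  [0] addr=0x44 blk=17 s=1: MISS | VC []
  [1] addr=0x7c blk=31 s=3: MISS | VC []
  [2] addr=0x7d blk=31 s=3: L1-HIT | VC []
  [3] addr=0x7f blk=31 s=3: L1-HIT | VC []
  [4] addr=0x4c blk=19 s=3: MISS | VC [31]
  [5] addr=0x7d blk=31 s=3: VC-HIT | VC [19]
  [6] addr=0x7d blk=31 s=3: L1-HIT | VC [19]
  [7] addr=0x45 blk=17 s=1: L1-HIT | VC [19]
  [8] addr=0x6e blk=27 s=3: MISS | VC [19, 31]
  [9] addr=0x5f blk=23 s=3: MISS | VC [19, 31, 27]
  [10] addr=0x16 blk=5 s=1: MISS | VC [19, 31, 27, 17]
  [11] addr=0x24 blk=9 s=1: MISS | VC [31, 27, 17, 5]
  [12] addr=0x17 blk=5 s=1: VC-HIT | VC [31, 27, 17, 9]

VC = [31, 27, 17, 9]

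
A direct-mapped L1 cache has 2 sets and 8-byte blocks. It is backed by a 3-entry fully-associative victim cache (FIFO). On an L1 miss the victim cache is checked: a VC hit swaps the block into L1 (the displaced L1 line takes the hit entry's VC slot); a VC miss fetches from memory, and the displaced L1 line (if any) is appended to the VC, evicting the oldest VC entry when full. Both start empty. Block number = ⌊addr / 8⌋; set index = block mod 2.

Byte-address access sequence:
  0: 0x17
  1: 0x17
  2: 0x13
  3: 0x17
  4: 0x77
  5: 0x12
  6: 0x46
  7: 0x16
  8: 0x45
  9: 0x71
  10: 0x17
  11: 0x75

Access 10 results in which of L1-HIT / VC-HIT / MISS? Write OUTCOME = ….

#0 0x17→b2/s0 MISS; vc=[]
#1 0x17→b2/s0 L1-HIT; vc=[]
#2 0x13→b2/s0 L1-HIT; vc=[]
#3 0x17→b2/s0 L1-HIT; vc=[]
#4 0x77→b14/s0 MISS; vc=[2]
#5 0x12→b2/s0 VC-HIT; vc=[14]
#6 0x46→b8/s0 MISS; vc=[14,2]
#7 0x16→b2/s0 VC-HIT; vc=[14,8]
#8 0x45→b8/s0 VC-HIT; vc=[14,2]
#9 0x71→b14/s0 VC-HIT; vc=[8,2]
#10 0x17→b2/s0 VC-HIT; vc=[8,14]
#11 0x75→b14/s0 VC-HIT; vc=[8,2]

OUTCOME = VC-HIT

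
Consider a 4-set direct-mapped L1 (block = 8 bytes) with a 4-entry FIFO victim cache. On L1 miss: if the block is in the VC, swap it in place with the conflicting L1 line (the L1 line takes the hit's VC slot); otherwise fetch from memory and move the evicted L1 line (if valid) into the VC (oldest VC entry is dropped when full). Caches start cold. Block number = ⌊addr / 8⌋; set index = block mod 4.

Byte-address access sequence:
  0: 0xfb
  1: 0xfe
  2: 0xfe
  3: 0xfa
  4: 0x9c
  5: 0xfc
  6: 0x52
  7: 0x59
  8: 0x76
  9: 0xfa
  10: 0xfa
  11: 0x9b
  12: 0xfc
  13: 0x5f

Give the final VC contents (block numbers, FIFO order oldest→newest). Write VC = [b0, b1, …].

0: 0xfb (blk 31, set 3) → MISS  vc=[]
1: 0xfe (blk 31, set 3) → L1-HIT  vc=[]
2: 0xfe (blk 31, set 3) → L1-HIT  vc=[]
3: 0xfa (blk 31, set 3) → L1-HIT  vc=[]
4: 0x9c (blk 19, set 3) → MISS  vc=[31]
5: 0xfc (blk 31, set 3) → VC-HIT  vc=[19]
6: 0x52 (blk 10, set 2) → MISS  vc=[19]
7: 0x59 (blk 11, set 3) → MISS  vc=[19, 31]
8: 0x76 (blk 14, set 2) → MISS  vc=[19, 31, 10]
9: 0xfa (blk 31, set 3) → VC-HIT  vc=[19, 11, 10]
10: 0xfa (blk 31, set 3) → L1-HIT  vc=[19, 11, 10]
11: 0x9b (blk 19, set 3) → VC-HIT  vc=[31, 11, 10]
12: 0xfc (blk 31, set 3) → VC-HIT  vc=[19, 11, 10]
13: 0x5f (blk 11, set 3) → VC-HIT  vc=[19, 31, 10]

VC = [19, 31, 10]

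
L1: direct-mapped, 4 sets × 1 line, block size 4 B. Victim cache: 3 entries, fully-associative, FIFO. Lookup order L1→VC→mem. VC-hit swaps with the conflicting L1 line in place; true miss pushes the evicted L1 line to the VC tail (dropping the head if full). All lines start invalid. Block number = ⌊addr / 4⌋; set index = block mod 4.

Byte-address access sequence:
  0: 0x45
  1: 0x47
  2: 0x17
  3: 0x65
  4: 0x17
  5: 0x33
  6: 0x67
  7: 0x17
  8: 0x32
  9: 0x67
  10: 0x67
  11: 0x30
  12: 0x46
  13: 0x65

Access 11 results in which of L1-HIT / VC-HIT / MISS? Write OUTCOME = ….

OUTCOME = L1-HIT

0: 0x45 (blk 17, set 1) → MISS  vc=[]
1: 0x47 (blk 17, set 1) → L1-HIT  vc=[]
2: 0x17 (blk 5, set 1) → MISS  vc=[17]
3: 0x65 (blk 25, set 1) → MISS  vc=[17, 5]
4: 0x17 (blk 5, set 1) → VC-HIT  vc=[17, 25]
5: 0x33 (blk 12, set 0) → MISS  vc=[17, 25]
6: 0x67 (blk 25, set 1) → VC-HIT  vc=[17, 5]
7: 0x17 (blk 5, set 1) → VC-HIT  vc=[17, 25]
8: 0x32 (blk 12, set 0) → L1-HIT  vc=[17, 25]
9: 0x67 (blk 25, set 1) → VC-HIT  vc=[17, 5]
10: 0x67 (blk 25, set 1) → L1-HIT  vc=[17, 5]
11: 0x30 (blk 12, set 0) → L1-HIT  vc=[17, 5]
12: 0x46 (blk 17, set 1) → VC-HIT  vc=[25, 5]
13: 0x65 (blk 25, set 1) → VC-HIT  vc=[17, 5]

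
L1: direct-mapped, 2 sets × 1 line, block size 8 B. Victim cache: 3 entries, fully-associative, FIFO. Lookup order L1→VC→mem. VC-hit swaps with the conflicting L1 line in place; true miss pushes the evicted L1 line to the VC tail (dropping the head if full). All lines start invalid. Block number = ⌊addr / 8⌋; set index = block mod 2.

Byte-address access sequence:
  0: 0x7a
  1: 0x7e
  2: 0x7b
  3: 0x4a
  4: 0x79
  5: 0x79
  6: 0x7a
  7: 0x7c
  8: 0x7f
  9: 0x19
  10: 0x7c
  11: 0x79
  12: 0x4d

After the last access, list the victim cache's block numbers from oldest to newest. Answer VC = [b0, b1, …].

  [0] addr=0x7a blk=15 s=1: MISS | VC []
  [1] addr=0x7e blk=15 s=1: L1-HIT | VC []
  [2] addr=0x7b blk=15 s=1: L1-HIT | VC []
  [3] addr=0x4a blk=9 s=1: MISS | VC [15]
  [4] addr=0x79 blk=15 s=1: VC-HIT | VC [9]
  [5] addr=0x79 blk=15 s=1: L1-HIT | VC [9]
  [6] addr=0x7a blk=15 s=1: L1-HIT | VC [9]
  [7] addr=0x7c blk=15 s=1: L1-HIT | VC [9]
  [8] addr=0x7f blk=15 s=1: L1-HIT | VC [9]
  [9] addr=0x19 blk=3 s=1: MISS | VC [9, 15]
  [10] addr=0x7c blk=15 s=1: VC-HIT | VC [9, 3]
  [11] addr=0x79 blk=15 s=1: L1-HIT | VC [9, 3]
  [12] addr=0x4d blk=9 s=1: VC-HIT | VC [15, 3]

VC = [15, 3]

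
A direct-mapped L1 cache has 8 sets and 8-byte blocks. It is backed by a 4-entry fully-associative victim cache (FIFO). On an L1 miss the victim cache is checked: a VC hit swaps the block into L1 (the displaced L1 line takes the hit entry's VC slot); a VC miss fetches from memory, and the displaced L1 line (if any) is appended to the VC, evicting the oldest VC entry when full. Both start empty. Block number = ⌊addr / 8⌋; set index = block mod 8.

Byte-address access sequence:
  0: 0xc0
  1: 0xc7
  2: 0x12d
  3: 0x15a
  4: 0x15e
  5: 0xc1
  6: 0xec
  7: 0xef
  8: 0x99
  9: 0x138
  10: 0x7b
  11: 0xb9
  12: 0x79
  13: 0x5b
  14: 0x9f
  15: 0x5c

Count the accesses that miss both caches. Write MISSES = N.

MISSES = 9

  [0] addr=0xc0 blk=24 s=0: MISS | VC []
  [1] addr=0xc7 blk=24 s=0: L1-HIT | VC []
  [2] addr=0x12d blk=37 s=5: MISS | VC []
  [3] addr=0x15a blk=43 s=3: MISS | VC []
  [4] addr=0x15e blk=43 s=3: L1-HIT | VC []
  [5] addr=0xc1 blk=24 s=0: L1-HIT | VC []
  [6] addr=0xec blk=29 s=5: MISS | VC [37]
  [7] addr=0xef blk=29 s=5: L1-HIT | VC [37]
  [8] addr=0x99 blk=19 s=3: MISS | VC [37, 43]
  [9] addr=0x138 blk=39 s=7: MISS | VC [37, 43]
  [10] addr=0x7b blk=15 s=7: MISS | VC [37, 43, 39]
  [11] addr=0xb9 blk=23 s=7: MISS | VC [37, 43, 39, 15]
  [12] addr=0x79 blk=15 s=7: VC-HIT | VC [37, 43, 39, 23]
  [13] addr=0x5b blk=11 s=3: MISS | VC [43, 39, 23, 19]
  [14] addr=0x9f blk=19 s=3: VC-HIT | VC [43, 39, 23, 11]
  [15] addr=0x5c blk=11 s=3: VC-HIT | VC [43, 39, 23, 19]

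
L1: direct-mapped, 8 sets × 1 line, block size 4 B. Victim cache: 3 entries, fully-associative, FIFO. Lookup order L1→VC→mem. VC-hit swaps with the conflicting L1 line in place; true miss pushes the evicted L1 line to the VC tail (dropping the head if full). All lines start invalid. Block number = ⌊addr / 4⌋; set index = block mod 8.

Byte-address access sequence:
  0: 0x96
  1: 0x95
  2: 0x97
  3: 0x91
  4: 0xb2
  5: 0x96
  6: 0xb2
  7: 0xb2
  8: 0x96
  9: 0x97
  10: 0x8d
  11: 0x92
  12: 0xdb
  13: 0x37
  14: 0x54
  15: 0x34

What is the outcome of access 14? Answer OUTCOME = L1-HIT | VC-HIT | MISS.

#0 0x96→b37/s5 MISS; vc=[]
#1 0x95→b37/s5 L1-HIT; vc=[]
#2 0x97→b37/s5 L1-HIT; vc=[]
#3 0x91→b36/s4 MISS; vc=[]
#4 0xb2→b44/s4 MISS; vc=[36]
#5 0x96→b37/s5 L1-HIT; vc=[36]
#6 0xb2→b44/s4 L1-HIT; vc=[36]
#7 0xb2→b44/s4 L1-HIT; vc=[36]
#8 0x96→b37/s5 L1-HIT; vc=[36]
#9 0x97→b37/s5 L1-HIT; vc=[36]
#10 0x8d→b35/s3 MISS; vc=[36]
#11 0x92→b36/s4 VC-HIT; vc=[44]
#12 0xdb→b54/s6 MISS; vc=[44]
#13 0x37→b13/s5 MISS; vc=[44,37]
#14 0x54→b21/s5 MISS; vc=[44,37,13]
#15 0x34→b13/s5 VC-HIT; vc=[44,37,21]

OUTCOME = MISS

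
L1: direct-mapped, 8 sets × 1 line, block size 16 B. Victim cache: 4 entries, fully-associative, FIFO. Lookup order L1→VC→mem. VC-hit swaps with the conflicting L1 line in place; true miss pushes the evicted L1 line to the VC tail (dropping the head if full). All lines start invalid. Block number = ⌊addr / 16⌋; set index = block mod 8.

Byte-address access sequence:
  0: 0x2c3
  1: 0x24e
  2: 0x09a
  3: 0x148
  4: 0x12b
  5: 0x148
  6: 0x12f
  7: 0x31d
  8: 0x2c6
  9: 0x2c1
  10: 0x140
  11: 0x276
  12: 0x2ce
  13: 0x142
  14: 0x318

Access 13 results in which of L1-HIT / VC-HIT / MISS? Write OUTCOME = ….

OUTCOME = VC-HIT

#0 0x2c3→b44/s4 MISS; vc=[]
#1 0x24e→b36/s4 MISS; vc=[44]
#2 0x9a→b9/s1 MISS; vc=[44]
#3 0x148→b20/s4 MISS; vc=[44,36]
#4 0x12b→b18/s2 MISS; vc=[44,36]
#5 0x148→b20/s4 L1-HIT; vc=[44,36]
#6 0x12f→b18/s2 L1-HIT; vc=[44,36]
#7 0x31d→b49/s1 MISS; vc=[44,36,9]
#8 0x2c6→b44/s4 VC-HIT; vc=[20,36,9]
#9 0x2c1→b44/s4 L1-HIT; vc=[20,36,9]
#10 0x140→b20/s4 VC-HIT; vc=[44,36,9]
#11 0x276→b39/s7 MISS; vc=[44,36,9]
#12 0x2ce→b44/s4 VC-HIT; vc=[20,36,9]
#13 0x142→b20/s4 VC-HIT; vc=[44,36,9]
#14 0x318→b49/s1 L1-HIT; vc=[44,36,9]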